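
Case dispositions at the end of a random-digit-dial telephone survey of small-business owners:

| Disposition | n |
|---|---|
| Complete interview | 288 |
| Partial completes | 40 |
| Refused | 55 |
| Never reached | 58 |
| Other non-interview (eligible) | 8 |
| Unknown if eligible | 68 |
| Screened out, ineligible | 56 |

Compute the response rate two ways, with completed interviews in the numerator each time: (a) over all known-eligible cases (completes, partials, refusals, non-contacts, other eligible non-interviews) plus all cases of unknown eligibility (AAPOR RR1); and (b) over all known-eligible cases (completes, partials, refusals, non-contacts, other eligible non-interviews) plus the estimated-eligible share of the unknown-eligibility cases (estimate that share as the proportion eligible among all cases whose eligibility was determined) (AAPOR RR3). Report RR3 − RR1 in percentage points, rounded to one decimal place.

0.8

Top → 288
Denom → 288 + 40 + 55 + 58 + 8 + 68 = 517
RR1 = 288 / 517 = 0.5571
Known eligible → 288 + 40 + 55 + 58 + 8 = 449
e = 449 / (449 + 56) = 449 / 505 = 0.8891
Estimated eligible among unknowns → 0.8891 × 68 = 60.46
Denom → 449 + 60.46 = 509.46
RR3 = 288 / 509.46 = 0.5653
Difference = 56.53 − 55.71 = 0.82 percentage points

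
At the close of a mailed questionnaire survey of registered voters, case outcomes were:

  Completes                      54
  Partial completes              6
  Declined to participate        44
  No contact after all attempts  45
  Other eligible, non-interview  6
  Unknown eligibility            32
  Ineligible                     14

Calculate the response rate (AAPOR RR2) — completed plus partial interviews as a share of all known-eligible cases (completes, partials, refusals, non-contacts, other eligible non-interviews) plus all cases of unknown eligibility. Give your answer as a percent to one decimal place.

32.1%

Top: 54 + 6 = 60
Denominator: 54 + 6 + 44 + 45 + 6 + 32 = 187
RR2 = 60 / 187 = 0.3209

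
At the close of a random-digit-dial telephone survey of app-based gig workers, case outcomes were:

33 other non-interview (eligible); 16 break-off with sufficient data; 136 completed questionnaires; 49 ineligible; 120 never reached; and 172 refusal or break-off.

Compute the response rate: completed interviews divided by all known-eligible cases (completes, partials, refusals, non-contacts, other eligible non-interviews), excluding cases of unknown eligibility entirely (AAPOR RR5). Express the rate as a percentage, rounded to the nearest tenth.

Numerator → 136
Base → 136 + 16 + 172 + 120 + 33 = 477
RR5 = 136 / 477 = 0.2851

28.5%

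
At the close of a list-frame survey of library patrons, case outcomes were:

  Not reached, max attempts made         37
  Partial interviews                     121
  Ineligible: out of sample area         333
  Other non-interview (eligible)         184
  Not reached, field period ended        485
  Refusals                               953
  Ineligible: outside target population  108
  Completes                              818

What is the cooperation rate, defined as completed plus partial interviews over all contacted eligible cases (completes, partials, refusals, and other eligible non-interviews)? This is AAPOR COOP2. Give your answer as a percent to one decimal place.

Non-contacts = 485 + 37 = 522
Ineligible = 108 + 333 = 441
Top: 818 + 121 = 939
Denom: 818 + 121 + 953 + 184 = 2076
COOP2 = 939 / 2076 = 0.4523

45.2%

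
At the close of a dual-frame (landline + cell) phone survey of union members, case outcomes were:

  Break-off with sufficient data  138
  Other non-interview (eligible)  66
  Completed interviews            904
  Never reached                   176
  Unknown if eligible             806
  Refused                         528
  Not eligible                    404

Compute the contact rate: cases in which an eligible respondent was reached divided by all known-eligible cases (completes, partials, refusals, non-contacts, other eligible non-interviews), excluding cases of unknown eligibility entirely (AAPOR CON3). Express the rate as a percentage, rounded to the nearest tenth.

90.3%

Num: 904 + 138 + 528 + 66 = 1636
Base: 904 + 138 + 528 + 176 + 66 = 1812
CON3 = 1636 / 1812 = 0.9029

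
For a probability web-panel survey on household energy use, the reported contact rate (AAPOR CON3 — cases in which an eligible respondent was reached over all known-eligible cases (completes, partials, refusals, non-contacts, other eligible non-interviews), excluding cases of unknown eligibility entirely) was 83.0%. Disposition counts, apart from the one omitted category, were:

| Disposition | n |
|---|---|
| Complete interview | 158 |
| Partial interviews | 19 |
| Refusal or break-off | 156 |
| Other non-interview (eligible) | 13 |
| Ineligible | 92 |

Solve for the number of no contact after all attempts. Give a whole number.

Top = 158 + 19 + 156 + 13 = 346
CON3 = 346 / D = 0.830
D = 346 / 0.830 = 416.9
Remaining denominator categories sum to 346
no contact after all attempts = 416.9 − 346 ≈ 71

71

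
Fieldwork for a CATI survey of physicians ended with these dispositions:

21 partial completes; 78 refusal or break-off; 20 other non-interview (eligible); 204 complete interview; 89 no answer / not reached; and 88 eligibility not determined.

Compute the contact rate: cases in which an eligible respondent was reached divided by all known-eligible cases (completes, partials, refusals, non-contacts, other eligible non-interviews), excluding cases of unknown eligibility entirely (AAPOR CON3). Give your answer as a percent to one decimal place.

78.4%

Top = 204 + 21 + 78 + 20 = 323
Denominator = 204 + 21 + 78 + 89 + 20 = 412
CON3 = 323 / 412 = 0.7840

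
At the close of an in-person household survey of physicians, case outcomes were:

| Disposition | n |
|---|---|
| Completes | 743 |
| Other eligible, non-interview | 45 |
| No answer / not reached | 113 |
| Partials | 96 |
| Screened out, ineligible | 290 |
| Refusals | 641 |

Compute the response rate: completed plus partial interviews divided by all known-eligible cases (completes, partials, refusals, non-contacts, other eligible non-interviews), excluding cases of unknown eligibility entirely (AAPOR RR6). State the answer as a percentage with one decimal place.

Numerator → 743 + 96 = 839
Base → 743 + 96 + 641 + 113 + 45 = 1638
RR6 = 839 / 1638 = 0.5122

51.2%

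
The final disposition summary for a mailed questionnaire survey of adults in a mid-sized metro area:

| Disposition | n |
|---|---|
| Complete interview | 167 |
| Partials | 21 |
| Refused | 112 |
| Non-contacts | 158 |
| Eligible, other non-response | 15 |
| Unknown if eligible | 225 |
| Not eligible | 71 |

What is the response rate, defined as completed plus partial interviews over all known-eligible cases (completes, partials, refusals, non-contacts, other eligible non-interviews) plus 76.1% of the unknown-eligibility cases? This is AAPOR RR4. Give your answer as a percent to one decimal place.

Num → 167 + 21 = 188
Eligible (known) → 167 + 21 + 112 + 158 + 15 = 473
Estimated eligible among unknowns → 0.7610 × 225 = 171.22
Denominator → 473 + 171.22 = 644.22
RR4 = 188 / 644.22 = 0.2918

29.2%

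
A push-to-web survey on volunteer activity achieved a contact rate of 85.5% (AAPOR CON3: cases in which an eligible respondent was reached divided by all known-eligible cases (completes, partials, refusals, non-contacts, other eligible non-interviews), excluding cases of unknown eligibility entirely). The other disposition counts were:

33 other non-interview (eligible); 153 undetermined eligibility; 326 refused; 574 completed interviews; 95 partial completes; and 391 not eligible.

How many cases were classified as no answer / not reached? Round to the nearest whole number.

174

Numerator: 574 + 95 + 326 + 33 = 1028
CON3 = 1028 / D = 0.855
D = 1028 / 0.855 = 1202.3
Rest of base = 1028
no answer / not reached = 1202.3 − 1028 ≈ 174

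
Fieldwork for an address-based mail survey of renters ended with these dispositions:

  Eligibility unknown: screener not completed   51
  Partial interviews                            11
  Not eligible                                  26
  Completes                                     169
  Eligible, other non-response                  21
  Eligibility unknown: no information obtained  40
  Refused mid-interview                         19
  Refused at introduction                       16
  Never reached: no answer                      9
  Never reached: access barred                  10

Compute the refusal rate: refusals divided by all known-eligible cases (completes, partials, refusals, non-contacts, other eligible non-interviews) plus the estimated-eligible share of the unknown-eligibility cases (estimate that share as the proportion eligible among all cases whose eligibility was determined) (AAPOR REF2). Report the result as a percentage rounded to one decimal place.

Refusal or break-off = 16 + 19 = 35
Non-contacts = 9 + 10 = 19
Undetermined eligibility = 51 + 40 = 91
Numerator = 35
Determined eligible = 169 + 11 + 35 + 19 + 21 = 255
e = 255 / (255 + 26) = 255 / 281 = 0.9075
e × U = 0.9075 × 91 = 82.58
Denom = 255 + 82.58 = 337.58
REF2 = 35 / 337.58 = 0.1037

10.4%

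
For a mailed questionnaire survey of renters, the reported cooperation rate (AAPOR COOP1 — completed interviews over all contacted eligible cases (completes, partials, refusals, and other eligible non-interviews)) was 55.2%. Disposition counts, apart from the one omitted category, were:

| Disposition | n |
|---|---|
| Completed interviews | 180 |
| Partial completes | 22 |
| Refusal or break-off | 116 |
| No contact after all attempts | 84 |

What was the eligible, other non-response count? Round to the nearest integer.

COOP1 = 180 / D = 0.552
D = 180 / 0.552 = 326.1
Other denominator terms total 318
eligible, other non-response = 326.1 − 318 ≈ 8

8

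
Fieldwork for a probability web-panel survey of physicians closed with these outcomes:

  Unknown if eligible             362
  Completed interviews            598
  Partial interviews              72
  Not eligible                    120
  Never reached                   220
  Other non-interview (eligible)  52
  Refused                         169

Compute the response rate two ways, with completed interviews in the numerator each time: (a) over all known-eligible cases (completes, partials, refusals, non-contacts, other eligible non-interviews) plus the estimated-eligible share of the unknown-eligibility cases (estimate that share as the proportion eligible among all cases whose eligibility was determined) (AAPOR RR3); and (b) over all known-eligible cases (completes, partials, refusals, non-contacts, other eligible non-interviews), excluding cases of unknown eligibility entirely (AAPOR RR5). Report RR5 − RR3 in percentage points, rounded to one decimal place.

Numerator → 598
Determined eligible → 598 + 72 + 169 + 220 + 52 = 1111
e = 1111 / (1111 + 120) = 1111 / 1231 = 0.9025
e × U → 0.9025 × 362 = 326.70
Denom → 1111 + 326.70 = 1437.70
RR3 = 598 / 1437.70 = 0.4159
Denom → 598 + 72 + 169 + 220 + 52 = 1111
RR5 = 598 / 1111 = 0.5383
Difference = 53.83 − 41.59 = 12.24 percentage points

12.2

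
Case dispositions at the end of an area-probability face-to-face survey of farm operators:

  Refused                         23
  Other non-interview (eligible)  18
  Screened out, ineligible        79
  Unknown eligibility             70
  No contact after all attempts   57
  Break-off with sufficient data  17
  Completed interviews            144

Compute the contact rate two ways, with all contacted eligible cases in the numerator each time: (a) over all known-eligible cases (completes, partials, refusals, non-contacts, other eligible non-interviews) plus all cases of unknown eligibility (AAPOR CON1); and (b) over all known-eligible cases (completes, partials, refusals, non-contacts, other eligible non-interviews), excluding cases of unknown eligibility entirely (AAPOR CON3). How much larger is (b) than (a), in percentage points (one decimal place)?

Numerator = 144 + 17 + 23 + 18 = 202
Base = 144 + 17 + 23 + 57 + 18 + 70 = 329
CON1 = 202 / 329 = 0.6140
Base = 144 + 17 + 23 + 57 + 18 = 259
CON3 = 202 / 259 = 0.7799
Difference = 77.99 − 61.40 = 16.59 percentage points

16.6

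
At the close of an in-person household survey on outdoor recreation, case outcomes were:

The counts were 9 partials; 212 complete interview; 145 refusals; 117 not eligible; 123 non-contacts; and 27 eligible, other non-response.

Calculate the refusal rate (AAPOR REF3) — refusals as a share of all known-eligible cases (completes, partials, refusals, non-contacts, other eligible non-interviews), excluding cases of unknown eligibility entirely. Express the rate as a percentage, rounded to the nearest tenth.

28.1%

Top = 145
Denominator = 212 + 9 + 145 + 123 + 27 = 516
REF3 = 145 / 516 = 0.2810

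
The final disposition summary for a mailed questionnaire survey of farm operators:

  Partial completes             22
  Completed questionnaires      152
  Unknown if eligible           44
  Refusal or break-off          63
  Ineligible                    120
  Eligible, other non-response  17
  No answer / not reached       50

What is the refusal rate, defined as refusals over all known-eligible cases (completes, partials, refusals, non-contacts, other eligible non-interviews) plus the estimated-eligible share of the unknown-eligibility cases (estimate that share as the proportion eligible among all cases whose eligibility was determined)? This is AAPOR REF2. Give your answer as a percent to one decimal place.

Top → 63
Known eligible → 152 + 22 + 63 + 50 + 17 = 304
e = 304 / (304 + 120) = 304 / 424 = 0.7170
Estimated eligible among unknowns → 0.7170 × 44 = 31.55
Denom → 304 + 31.55 = 335.55
REF2 = 63 / 335.55 = 0.1878

18.8%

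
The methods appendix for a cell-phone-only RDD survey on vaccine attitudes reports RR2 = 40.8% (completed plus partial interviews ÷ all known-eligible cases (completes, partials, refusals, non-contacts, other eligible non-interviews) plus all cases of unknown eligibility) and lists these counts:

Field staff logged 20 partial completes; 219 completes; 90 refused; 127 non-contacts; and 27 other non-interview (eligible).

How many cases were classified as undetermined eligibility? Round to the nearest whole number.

103

Num: 219 + 20 = 239
RR2 = 239 / D = 0.408
D = 239 / 0.408 = 585.8
Rest of base = 483
undetermined eligibility = 585.8 − 483 ≈ 103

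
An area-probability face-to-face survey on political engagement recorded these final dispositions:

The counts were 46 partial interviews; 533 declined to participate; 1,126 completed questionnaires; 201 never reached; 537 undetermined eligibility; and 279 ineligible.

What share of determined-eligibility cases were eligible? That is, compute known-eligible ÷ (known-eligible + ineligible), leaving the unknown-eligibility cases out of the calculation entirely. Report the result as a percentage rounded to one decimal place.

87.2%

Determined eligible: 1126 + 46 + 533 + 201 = 1906
e = 1906 / (1906 + 279) = 1906 / 2185 = 0.8723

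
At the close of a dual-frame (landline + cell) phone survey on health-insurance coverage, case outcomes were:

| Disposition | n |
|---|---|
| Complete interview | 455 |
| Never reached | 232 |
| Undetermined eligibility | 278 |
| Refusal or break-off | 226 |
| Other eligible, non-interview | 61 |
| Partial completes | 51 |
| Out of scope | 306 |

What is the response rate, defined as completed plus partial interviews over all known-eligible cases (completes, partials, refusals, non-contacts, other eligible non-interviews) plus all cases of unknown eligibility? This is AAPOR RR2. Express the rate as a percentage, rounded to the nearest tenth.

38.8%

Num = 455 + 51 = 506
Base = 455 + 51 + 226 + 232 + 61 + 278 = 1303
RR2 = 506 / 1303 = 0.3883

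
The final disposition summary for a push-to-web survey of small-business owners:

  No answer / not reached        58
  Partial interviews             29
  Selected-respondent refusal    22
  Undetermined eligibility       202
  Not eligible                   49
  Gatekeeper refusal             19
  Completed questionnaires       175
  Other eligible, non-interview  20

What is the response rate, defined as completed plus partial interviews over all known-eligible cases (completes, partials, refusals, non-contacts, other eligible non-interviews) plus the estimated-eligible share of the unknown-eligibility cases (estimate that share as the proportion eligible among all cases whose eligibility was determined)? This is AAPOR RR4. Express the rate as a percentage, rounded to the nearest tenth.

40.9%

Refusals = 19 + 22 = 41
Num = 175 + 29 = 204
Known eligible = 175 + 29 + 41 + 58 + 20 = 323
e = 323 / (323 + 49) = 323 / 372 = 0.8683
Eligible share of unknowns = 0.8683 × 202 = 175.40
Base = 323 + 175.40 = 498.40
RR4 = 204 / 498.40 = 0.4093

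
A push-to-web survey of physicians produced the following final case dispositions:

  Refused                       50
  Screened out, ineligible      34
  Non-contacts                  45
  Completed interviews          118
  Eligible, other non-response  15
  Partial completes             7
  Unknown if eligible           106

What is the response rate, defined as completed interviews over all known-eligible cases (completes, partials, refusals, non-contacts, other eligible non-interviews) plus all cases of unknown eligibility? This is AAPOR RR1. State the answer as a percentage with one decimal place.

34.6%

Top → 118
Denom → 118 + 7 + 50 + 45 + 15 + 106 = 341
RR1 = 118 / 341 = 0.3460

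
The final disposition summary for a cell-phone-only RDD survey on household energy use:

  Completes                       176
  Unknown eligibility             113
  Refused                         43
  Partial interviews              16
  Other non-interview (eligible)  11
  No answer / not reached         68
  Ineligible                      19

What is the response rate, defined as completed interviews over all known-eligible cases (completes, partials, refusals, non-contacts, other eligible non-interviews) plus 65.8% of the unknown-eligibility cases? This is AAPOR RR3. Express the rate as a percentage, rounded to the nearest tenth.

45.3%

Top = 176
Eligible (known) = 176 + 16 + 43 + 68 + 11 = 314
Estimated eligible among unknowns = 0.6580 × 113 = 74.35
Base = 314 + 74.35 = 388.35
RR3 = 176 / 388.35 = 0.4532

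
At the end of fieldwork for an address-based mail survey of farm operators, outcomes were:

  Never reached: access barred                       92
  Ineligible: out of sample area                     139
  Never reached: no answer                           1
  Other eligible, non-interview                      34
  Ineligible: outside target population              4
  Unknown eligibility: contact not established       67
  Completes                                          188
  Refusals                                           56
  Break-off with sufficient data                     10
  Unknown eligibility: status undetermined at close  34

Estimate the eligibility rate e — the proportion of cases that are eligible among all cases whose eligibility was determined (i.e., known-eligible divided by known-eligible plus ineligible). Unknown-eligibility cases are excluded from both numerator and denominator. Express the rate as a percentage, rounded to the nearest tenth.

72.7%

No contact after all attempts = 1 + 92 = 93
Eligibility not determined = 67 + 34 = 101
Screened out, ineligible = 4 + 139 = 143
Known eligible → 188 + 10 + 56 + 93 + 34 = 381
e = 381 / (381 + 143) = 381 / 524 = 0.7271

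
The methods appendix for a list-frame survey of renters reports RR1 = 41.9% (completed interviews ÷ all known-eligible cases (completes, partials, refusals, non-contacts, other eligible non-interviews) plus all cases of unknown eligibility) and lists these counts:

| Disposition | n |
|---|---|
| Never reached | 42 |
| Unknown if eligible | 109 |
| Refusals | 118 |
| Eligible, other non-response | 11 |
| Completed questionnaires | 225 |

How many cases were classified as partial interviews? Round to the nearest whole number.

RR1 = 225 / D = 0.419
D = 225 / 0.419 = 537.0
Remaining denominator categories sum to 505
partial interviews = 537.0 − 505 ≈ 32

32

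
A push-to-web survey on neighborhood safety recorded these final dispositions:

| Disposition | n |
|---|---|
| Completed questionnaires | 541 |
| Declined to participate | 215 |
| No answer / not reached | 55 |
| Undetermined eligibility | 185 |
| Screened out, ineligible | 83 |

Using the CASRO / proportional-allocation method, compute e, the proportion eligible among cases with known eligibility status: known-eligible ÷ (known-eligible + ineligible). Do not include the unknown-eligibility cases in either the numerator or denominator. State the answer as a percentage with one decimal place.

Known eligible: 541 + 215 + 55 = 811
e = 811 / (811 + 83) = 811 / 894 = 0.9072

90.7%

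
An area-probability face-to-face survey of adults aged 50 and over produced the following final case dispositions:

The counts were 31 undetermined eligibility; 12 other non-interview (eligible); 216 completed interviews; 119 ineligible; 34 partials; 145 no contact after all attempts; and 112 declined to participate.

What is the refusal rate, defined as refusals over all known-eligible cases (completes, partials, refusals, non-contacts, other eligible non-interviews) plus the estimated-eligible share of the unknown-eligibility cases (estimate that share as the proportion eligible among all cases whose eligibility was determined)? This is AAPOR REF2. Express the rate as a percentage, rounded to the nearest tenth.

20.6%

Top = 112
Determined eligible = 216 + 34 + 112 + 145 + 12 = 519
e = 519 / (519 + 119) = 519 / 638 = 0.8135
Eligible share of unknowns = 0.8135 × 31 = 25.22
Denominator = 519 + 25.22 = 544.22
REF2 = 112 / 544.22 = 0.2058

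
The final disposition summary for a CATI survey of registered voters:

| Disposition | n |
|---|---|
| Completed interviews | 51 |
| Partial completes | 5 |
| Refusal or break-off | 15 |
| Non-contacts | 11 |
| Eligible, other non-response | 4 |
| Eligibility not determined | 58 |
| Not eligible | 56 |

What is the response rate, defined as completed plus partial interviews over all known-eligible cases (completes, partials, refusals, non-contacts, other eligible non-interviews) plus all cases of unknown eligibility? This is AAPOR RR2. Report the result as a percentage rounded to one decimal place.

Numerator: 51 + 5 = 56
Denominator: 51 + 5 + 15 + 11 + 4 + 58 = 144
RR2 = 56 / 144 = 0.3889

38.9%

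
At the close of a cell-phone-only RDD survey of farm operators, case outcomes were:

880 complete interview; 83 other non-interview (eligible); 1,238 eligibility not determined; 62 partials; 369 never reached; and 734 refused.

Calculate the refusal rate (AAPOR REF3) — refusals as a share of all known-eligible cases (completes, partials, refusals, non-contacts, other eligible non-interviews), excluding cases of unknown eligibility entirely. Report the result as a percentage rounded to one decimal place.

34.5%

Numerator → 734
Denominator → 880 + 62 + 734 + 369 + 83 = 2128
REF3 = 734 / 2128 = 0.3449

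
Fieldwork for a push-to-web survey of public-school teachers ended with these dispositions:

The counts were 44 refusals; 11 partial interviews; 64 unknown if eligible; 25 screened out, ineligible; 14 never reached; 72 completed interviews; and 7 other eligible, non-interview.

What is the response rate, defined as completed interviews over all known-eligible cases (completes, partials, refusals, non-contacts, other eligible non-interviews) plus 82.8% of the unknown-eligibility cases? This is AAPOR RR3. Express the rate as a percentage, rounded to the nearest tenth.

35.8%

Num → 72
Determined eligible → 72 + 11 + 44 + 14 + 7 = 148
Estimated eligible among unknowns → 0.8280 × 64 = 52.99
Denominator → 148 + 52.99 = 200.99
RR3 = 72 / 200.99 = 0.3582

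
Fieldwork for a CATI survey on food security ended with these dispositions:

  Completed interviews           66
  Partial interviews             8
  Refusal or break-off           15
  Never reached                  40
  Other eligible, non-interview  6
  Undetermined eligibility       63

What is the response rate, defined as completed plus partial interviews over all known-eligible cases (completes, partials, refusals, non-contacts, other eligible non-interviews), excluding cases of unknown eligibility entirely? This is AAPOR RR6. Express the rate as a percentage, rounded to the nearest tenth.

Numerator: 66 + 8 = 74
Denom: 66 + 8 + 15 + 40 + 6 = 135
RR6 = 74 / 135 = 0.5481

54.8%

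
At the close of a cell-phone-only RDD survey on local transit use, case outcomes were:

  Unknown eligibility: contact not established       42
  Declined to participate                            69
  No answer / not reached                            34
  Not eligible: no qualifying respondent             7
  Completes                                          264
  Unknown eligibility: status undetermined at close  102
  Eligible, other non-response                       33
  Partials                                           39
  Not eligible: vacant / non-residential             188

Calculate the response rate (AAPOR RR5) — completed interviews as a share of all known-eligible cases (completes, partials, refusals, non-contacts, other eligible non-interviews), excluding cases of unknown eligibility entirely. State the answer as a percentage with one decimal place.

Eligibility not determined = 42 + 102 = 144
Out of scope = 7 + 188 = 195
Numerator = 264
Denom = 264 + 39 + 69 + 34 + 33 = 439
RR5 = 264 / 439 = 0.6014

60.1%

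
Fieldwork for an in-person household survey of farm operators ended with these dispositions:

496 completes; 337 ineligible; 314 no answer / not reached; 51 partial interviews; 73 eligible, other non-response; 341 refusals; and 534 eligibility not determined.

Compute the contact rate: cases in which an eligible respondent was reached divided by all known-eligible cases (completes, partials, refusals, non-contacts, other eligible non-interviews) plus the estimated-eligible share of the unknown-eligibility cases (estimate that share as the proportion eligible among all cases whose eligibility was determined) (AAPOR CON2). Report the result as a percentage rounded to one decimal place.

56.6%

Top: 496 + 51 + 341 + 73 = 961
Eligible (known): 496 + 51 + 341 + 314 + 73 = 1275
e = 1275 / (1275 + 337) = 1275 / 1612 = 0.7909
e × U: 0.7909 × 534 = 422.34
Denominator: 1275 + 422.34 = 1697.34
CON2 = 961 / 1697.34 = 0.5662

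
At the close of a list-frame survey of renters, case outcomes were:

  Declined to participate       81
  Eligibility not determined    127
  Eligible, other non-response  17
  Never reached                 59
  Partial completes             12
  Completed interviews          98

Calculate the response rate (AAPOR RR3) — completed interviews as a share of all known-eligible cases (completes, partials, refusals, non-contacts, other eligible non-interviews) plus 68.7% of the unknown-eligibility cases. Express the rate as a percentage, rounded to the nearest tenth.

Numerator → 98
Determined eligible → 98 + 12 + 81 + 59 + 17 = 267
Estimated eligible among unknowns → 0.6870 × 127 = 87.25
Denom → 267 + 87.25 = 354.25
RR3 = 98 / 354.25 = 0.2766

27.7%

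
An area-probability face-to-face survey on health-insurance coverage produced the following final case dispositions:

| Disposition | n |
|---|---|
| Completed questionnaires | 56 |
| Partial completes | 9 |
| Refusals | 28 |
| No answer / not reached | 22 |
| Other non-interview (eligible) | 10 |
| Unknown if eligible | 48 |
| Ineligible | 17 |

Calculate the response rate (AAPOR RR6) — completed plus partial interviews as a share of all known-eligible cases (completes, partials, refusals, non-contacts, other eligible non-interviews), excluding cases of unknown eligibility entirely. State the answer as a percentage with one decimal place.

52.0%

Top = 56 + 9 = 65
Base = 56 + 9 + 28 + 22 + 10 = 125
RR6 = 65 / 125 = 0.5200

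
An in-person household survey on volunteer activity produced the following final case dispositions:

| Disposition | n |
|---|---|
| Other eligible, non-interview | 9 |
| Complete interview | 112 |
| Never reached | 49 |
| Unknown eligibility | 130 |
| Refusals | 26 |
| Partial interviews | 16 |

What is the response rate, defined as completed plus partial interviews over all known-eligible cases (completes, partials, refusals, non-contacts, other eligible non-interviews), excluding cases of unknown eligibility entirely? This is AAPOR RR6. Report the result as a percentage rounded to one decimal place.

60.4%

Numerator = 112 + 16 = 128
Denom = 112 + 16 + 26 + 49 + 9 = 212
RR6 = 128 / 212 = 0.6038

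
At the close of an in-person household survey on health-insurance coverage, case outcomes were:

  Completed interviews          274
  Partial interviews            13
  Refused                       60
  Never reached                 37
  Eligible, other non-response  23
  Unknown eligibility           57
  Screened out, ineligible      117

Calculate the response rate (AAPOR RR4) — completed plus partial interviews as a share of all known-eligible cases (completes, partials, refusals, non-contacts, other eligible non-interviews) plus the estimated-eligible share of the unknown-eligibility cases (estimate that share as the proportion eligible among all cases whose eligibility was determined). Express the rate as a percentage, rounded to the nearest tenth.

Num = 274 + 13 = 287
Known eligible = 274 + 13 + 60 + 37 + 23 = 407
e = 407 / (407 + 117) = 407 / 524 = 0.7767
e × U = 0.7767 × 57 = 44.27
Denominator = 407 + 44.27 = 451.27
RR4 = 287 / 451.27 = 0.6360

63.6%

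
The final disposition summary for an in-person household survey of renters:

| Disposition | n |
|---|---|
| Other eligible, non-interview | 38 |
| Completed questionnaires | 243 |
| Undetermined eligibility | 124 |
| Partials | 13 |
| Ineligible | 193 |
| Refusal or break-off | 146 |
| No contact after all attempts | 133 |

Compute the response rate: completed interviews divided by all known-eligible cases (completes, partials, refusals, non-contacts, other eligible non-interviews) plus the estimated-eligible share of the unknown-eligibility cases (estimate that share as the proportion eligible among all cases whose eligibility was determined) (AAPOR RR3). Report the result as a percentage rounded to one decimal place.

Num = 243
Known eligible = 243 + 13 + 146 + 133 + 38 = 573
e = 573 / (573 + 193) = 573 / 766 = 0.7480
Estimated eligible among unknowns = 0.7480 × 124 = 92.75
Base = 573 + 92.75 = 665.75
RR3 = 243 / 665.75 = 0.3650

36.5%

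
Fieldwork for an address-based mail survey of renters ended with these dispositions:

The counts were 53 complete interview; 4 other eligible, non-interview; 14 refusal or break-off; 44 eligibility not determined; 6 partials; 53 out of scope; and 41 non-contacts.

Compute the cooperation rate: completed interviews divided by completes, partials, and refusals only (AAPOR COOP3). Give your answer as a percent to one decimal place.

Numerator = 53
Denominator = 53 + 6 + 14 = 73
COOP3 = 53 / 73 = 0.7260

72.6%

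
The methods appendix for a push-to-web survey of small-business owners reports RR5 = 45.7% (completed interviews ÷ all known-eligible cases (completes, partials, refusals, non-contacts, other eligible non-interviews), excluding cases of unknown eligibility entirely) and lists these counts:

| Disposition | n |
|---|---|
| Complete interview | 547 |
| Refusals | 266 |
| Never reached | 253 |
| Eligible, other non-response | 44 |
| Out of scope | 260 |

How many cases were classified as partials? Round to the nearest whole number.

RR5 = 547 / D = 0.457
D = 547 / 0.457 = 1196.9
Other denominator terms total 1110
partials = 1196.9 − 1110 ≈ 87

87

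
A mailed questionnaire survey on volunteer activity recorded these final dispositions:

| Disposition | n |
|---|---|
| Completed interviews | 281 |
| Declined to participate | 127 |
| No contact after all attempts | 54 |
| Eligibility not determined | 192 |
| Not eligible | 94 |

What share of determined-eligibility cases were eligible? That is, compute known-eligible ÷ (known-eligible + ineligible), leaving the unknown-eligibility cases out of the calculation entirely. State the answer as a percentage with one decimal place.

Eligible (known) = 281 + 127 + 54 = 462
e = 462 / (462 + 94) = 462 / 556 = 0.8309

83.1%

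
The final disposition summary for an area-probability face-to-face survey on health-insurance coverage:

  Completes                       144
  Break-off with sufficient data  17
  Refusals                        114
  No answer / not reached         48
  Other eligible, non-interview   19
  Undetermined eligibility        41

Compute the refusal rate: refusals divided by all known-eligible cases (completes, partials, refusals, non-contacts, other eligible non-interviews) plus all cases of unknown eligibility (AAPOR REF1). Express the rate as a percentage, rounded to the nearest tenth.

29.8%

Numerator: 114
Denom: 144 + 17 + 114 + 48 + 19 + 41 = 383
REF1 = 114 / 383 = 0.2977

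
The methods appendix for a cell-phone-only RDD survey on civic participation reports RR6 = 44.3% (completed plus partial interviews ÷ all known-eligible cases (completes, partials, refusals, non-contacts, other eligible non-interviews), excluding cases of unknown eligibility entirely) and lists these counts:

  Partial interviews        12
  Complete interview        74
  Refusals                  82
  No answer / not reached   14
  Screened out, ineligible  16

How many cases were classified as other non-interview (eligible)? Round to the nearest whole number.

Top → 74 + 12 = 86
RR6 = 86 / D = 0.443
D = 86 / 0.443 = 194.1
Remaining denominator categories sum to 182
other non-interview (eligible) = 194.1 − 182 ≈ 12

12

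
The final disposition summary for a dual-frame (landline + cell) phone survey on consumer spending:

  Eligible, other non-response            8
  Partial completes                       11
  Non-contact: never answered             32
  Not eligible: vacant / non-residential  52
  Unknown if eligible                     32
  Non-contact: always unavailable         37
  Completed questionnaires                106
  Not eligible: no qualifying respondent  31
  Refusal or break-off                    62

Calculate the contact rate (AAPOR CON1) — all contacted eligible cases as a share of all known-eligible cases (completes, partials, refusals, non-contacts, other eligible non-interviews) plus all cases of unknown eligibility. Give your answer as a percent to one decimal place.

No answer / not reached = 32 + 37 = 69
Not eligible = 31 + 52 = 83
Num: 106 + 11 + 62 + 8 = 187
Denominator: 106 + 11 + 62 + 69 + 8 + 32 = 288
CON1 = 187 / 288 = 0.6493

64.9%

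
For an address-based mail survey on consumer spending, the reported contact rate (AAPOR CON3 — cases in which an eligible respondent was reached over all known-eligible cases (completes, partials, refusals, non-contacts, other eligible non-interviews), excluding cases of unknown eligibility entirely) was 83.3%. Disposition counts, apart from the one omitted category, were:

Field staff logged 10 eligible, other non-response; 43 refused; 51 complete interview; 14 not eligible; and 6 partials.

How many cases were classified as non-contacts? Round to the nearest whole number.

Num: 51 + 6 + 43 + 10 = 110
CON3 = 110 / D = 0.833
D = 110 / 0.833 = 132.1
Other denominator terms total 110
non-contacts = 132.1 − 110 ≈ 22

22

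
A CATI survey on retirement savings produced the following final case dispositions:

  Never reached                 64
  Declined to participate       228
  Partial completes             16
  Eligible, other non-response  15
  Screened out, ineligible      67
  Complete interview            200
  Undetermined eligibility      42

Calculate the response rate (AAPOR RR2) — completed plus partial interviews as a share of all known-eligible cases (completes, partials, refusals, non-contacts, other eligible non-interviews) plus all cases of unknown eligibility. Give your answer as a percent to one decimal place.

Top = 200 + 16 = 216
Denominator = 200 + 16 + 228 + 64 + 15 + 42 = 565
RR2 = 216 / 565 = 0.3823

38.2%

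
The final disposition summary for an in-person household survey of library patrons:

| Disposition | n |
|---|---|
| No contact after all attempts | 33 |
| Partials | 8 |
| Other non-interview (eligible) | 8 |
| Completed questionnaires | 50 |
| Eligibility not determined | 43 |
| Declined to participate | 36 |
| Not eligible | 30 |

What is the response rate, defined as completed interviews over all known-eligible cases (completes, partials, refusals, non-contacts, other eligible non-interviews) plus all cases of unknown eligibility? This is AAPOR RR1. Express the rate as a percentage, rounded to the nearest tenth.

Top = 50
Denominator = 50 + 8 + 36 + 33 + 8 + 43 = 178
RR1 = 50 / 178 = 0.2809

28.1%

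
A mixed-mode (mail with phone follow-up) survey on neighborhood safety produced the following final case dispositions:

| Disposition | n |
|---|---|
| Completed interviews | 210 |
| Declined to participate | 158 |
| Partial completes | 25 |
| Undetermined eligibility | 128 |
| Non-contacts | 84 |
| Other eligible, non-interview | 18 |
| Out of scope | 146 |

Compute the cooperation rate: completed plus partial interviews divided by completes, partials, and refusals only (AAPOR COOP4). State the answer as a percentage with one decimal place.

59.8%

Numerator = 210 + 25 = 235
Denom = 210 + 25 + 158 = 393
COOP4 = 235 / 393 = 0.5980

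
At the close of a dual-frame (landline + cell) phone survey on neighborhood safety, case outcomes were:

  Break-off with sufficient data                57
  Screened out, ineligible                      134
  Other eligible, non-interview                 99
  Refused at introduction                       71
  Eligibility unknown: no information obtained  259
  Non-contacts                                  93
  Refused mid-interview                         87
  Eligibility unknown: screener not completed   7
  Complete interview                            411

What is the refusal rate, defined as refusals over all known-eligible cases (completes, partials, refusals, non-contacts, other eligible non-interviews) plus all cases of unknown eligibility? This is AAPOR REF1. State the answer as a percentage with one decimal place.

14.6%

Refusal or break-off = 71 + 87 = 158
Eligibility not determined = 7 + 259 = 266
Num → 158
Denominator → 411 + 57 + 158 + 93 + 99 + 266 = 1084
REF1 = 158 / 1084 = 0.1458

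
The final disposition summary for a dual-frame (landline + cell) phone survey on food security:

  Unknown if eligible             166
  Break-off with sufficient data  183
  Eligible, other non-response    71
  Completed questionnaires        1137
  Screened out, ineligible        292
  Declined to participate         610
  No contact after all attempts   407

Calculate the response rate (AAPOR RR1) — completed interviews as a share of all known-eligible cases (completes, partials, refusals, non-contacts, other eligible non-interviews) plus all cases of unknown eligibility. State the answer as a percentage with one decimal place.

Numerator = 1137
Denom = 1137 + 183 + 610 + 407 + 71 + 166 = 2574
RR1 = 1137 / 2574 = 0.4417

44.2%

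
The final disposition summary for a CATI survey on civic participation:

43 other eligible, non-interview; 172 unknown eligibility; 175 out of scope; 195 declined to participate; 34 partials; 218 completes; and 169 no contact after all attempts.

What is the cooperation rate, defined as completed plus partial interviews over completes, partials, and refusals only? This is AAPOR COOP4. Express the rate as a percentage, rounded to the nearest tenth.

56.4%

Numerator = 218 + 34 = 252
Denom = 218 + 34 + 195 = 447
COOP4 = 252 / 447 = 0.5638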